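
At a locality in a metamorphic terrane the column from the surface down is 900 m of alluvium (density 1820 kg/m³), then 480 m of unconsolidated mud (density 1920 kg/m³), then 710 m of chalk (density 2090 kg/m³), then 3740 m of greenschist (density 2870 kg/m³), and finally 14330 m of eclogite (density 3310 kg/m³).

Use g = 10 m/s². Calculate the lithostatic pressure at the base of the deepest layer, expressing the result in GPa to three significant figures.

0.622 GPa

alluvium: 1820 kg/m³ × 10 m/s² × 900 m = 1.638×10^7 Pa = 0.01638 GPa
unconsolidated mud: 1920 kg/m³ × 10 m/s² × 480 m = 9.216×10^6 Pa = 9.216×10^-3 GPa
chalk: 2090 kg/m³ × 10 m/s² × 710 m = 1.484×10^7 Pa = 0.01484 GPa
greenschist: 2870 kg/m³ × 10 m/s² × 3740 m = 1.073×10^8 Pa = 0.1073 GPa
eclogite: 3310 kg/m³ × 10 m/s² × 14330 m = 4.743×10^8 Pa = 0.4743 GPa
Total = 0.01638 + 9.216×10^-3 + 0.01484 + 0.1073 + 0.4743 = 0.62210 GPa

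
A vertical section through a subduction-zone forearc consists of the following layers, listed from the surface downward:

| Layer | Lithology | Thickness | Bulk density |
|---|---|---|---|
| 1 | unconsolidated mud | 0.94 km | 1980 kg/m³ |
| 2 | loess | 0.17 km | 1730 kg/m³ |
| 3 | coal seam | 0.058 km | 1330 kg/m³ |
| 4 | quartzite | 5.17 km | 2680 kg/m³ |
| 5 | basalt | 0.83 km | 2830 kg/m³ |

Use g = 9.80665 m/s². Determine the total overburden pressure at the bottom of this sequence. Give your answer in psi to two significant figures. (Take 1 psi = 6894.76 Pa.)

26000 psi

unconsolidated mud: 1980 kg/m³ × 9.80665 m/s² × 940 m = 1.825×10^7 Pa = 2647 psi
loess: 1730 kg/m³ × 9.80665 m/s² × 170 m = 2.884×10^6 Pa = 418.3 psi
coal seam: 1330 kg/m³ × 9.80665 m/s² × 58 m = 7.565×10^5 Pa = 109.7 psi
quartzite: 2680 kg/m³ × 9.80665 m/s² × 5170 m = 1.359×10^8 Pa = 19707 psi
basalt: 2830 kg/m³ × 9.80665 m/s² × 830 m = 2.303×10^7 Pa = 3341 psi
Total = 2647 + 418.3 + 109.7 + 19707 + 3341 = 26223 psi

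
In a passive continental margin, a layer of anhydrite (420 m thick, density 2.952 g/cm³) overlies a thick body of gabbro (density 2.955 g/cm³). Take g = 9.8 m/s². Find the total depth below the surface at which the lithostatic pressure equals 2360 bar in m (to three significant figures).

Pressure at base of upper layers: 2952×9.8×420 = 1.215×10^7 Pa = 121.5 bar
Remaining pressure to be supplied by gabbro: 2.360×10^8 − 1.215×10^7 = 2.238×10^8 Pa
Additional depth in gabbro = 2.238×10^8 Pa / (2955 kg/m³ × 9.8 m/s²) = 7729.9 m
Total depth = 420 m + 7729.9 m = 8149.9 m

8150 m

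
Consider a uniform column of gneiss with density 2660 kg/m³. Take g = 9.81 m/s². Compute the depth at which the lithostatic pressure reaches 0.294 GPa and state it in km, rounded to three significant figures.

h = P/(ρg) = 0.294 GPa / (2660 kg/m³ × 9.81 m/s²) = 2.940×10^8 Pa / 26095 Pa/m = 11267 m
= 11.267 km

11.3 km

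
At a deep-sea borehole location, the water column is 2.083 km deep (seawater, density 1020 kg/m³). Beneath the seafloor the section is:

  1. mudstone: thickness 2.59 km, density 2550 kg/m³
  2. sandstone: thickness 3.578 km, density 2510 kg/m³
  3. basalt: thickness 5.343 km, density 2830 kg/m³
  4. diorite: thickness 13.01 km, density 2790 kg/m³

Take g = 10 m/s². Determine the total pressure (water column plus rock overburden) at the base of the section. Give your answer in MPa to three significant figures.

691 MPa

seawater: 1020 kg/m³ × 10 m/s² × 2083 m = 2.125×10^7 Pa = 21.25 MPa
mudstone: 2550 kg/m³ × 10 m/s² × 2590 m = 6.604×10^7 Pa = 66.05 MPa
sandstone: 2510 kg/m³ × 10 m/s² × 3578 m = 8.981×10^7 Pa = 89.81 MPa
basalt: 2830 kg/m³ × 10 m/s² × 5343 m = 1.512×10^8 Pa = 151.2 MPa
diorite: 2790 kg/m³ × 10 m/s² × 13010 m = 3.630×10^8 Pa = 363.0 MPa
Total = 21.25 + 66.05 + 89.81 + 151.2 + 363.0 = 691.29 MPa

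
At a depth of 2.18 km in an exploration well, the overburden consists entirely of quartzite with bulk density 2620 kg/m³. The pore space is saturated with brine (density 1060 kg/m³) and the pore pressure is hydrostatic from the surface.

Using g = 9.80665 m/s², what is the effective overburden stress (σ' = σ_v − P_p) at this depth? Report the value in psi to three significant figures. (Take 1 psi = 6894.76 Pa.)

4840 psi

Overburden (lithostatic) stress σ_v:
quartzite: 2620 kg/m³ × 9.80665 m/s² × 2180 m = 5.601×10^7 Pa = 56.01 MPa
Pore pressure P_p = 1060 kg/m³ × 9.80665 m/s² × 2180 m = 2.266×10^7 Pa = 22.66 MPa
Effective stress σ' = σ_v − P_p = 56.01 − 22.66 = 33.350 MPa = 4837.1 psi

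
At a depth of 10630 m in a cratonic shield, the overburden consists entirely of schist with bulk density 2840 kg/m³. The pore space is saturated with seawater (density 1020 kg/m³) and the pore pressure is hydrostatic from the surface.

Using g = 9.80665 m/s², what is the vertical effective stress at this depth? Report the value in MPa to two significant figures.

Overburden (lithostatic) stress σ_v:
schist: 2840 kg/m³ × 9.80665 m/s² × 10630 m = 2.961×10^8 Pa = 296.1 MPa
Pore pressure P_p = 1020 kg/m³ × 9.80665 m/s² × 10630 m = 1.063×10^8 Pa = 106.3 MPa
Effective stress σ' = σ_v − P_p = 296.1 − 106.3 = 189.73 MPa

190 MPa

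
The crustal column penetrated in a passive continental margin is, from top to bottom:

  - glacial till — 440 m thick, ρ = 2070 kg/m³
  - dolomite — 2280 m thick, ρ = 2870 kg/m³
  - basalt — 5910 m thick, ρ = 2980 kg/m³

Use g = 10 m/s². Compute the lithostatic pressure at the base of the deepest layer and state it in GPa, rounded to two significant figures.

glacial till: 2070 kg/m³ × 10 m/s² × 440 m = 9.108×10^6 Pa = 9.108×10^-3 GPa
dolomite: 2870 kg/m³ × 10 m/s² × 2280 m = 6.544×10^7 Pa = 0.06544 GPa
basalt: 2980 kg/m³ × 10 m/s² × 5910 m = 1.761×10^8 Pa = 0.1761 GPa
Total = 9.108×10^-3 + 0.06544 + 0.1761 = 0.25066 GPa

0.25 GPa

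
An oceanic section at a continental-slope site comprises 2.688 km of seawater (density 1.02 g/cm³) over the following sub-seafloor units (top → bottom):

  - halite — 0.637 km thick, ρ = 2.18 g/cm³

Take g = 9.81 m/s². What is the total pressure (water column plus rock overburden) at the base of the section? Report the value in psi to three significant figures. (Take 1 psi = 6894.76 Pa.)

5880 psi

seawater: 1020 kg/m³ × 9.81 m/s² × 2688 m = 2.690×10^7 Pa = 3901 psi
halite: 2180 kg/m³ × 9.81 m/s² × 637 m = 1.362×10^7 Pa = 1976 psi
Total = 3901 + 1976 = 5876.8 psi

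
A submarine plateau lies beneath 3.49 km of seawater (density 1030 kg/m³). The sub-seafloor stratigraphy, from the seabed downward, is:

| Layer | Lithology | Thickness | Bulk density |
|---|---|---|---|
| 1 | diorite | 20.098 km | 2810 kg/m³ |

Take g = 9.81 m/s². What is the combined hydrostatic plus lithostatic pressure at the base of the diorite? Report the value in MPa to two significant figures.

seawater: 1030 kg/m³ × 9.81 m/s² × 3490 m = 3.526×10^7 Pa = 35.26 MPa
diorite: 2810 kg/m³ × 9.81 m/s² × 20098 m = 5.540×10^8 Pa = 554.0 MPa
Total = 35.26 + 554.0 = 589.29 MPa

590 MPa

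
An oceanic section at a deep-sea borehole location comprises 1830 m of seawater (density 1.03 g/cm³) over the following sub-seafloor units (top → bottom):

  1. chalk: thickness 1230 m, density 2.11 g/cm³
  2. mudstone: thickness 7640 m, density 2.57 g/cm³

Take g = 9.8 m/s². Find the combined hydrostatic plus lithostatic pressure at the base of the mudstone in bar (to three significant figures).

seawater: 1030 kg/m³ × 9.8 m/s² × 1830 m = 1.847×10^7 Pa = 184.7 bar
chalk: 2110 kg/m³ × 9.8 m/s² × 1230 m = 2.543×10^7 Pa = 254.3 bar
mudstone: 2570 kg/m³ × 9.8 m/s² × 7640 m = 1.924×10^8 Pa = 1924 bar
Total = 184.7 + 254.3 + 1924 = 2363.3 bar

2360 bar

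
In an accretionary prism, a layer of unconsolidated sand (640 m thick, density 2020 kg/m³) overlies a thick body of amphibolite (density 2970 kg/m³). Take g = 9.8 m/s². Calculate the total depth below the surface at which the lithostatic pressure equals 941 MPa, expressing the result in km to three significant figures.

Pressure at base of upper layers: 2020×9.8×640 = 1.267×10^7 Pa = 12.67 MPa
Remaining pressure to be supplied by amphibolite: 9.410×10^8 − 1.267×10^7 = 9.283×10^8 Pa
Additional depth in amphibolite = 9.283×10^8 Pa / (2970 kg/m³ × 9.8 m/s²) = 31895 m
Total depth = 640 m + 31895 m = 32535 m
= 32.535 km

32.5 km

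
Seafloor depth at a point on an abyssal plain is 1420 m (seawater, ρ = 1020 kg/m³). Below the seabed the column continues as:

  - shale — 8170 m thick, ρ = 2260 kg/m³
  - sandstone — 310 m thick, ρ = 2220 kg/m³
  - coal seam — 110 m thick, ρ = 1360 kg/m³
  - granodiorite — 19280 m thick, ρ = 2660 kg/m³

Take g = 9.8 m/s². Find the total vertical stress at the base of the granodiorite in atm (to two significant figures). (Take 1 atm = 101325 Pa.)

seawater: 1020 kg/m³ × 9.8 m/s² × 1420 m = 1.419×10^7 Pa = 140.1 atm
shale: 2260 kg/m³ × 9.8 m/s² × 8170 m = 1.809×10^8 Pa = 1786 atm
sandstone: 2220 kg/m³ × 9.8 m/s² × 310 m = 6.744×10^6 Pa = 66.56 atm
coal seam: 1360 kg/m³ × 9.8 m/s² × 110 m = 1.466×10^6 Pa = 14.47 atm
granodiorite: 2660 kg/m³ × 9.8 m/s² × 19280 m = 5.026×10^8 Pa = 4960 atm
Total = 140.1 + 1786 + 66.56 + 14.47 + 4960 = 6967.1 atm

7000 atm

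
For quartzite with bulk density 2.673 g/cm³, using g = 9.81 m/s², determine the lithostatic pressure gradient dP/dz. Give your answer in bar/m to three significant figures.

dP/dz = ρg = 2673 kg/m³ × 9.81 m/s² = 26222 Pa/m
= 26222 Pa/m × (1 bar/m / 1.0000×10^5 Pa/m) = 0.26222 bar/m

0.262 bar/m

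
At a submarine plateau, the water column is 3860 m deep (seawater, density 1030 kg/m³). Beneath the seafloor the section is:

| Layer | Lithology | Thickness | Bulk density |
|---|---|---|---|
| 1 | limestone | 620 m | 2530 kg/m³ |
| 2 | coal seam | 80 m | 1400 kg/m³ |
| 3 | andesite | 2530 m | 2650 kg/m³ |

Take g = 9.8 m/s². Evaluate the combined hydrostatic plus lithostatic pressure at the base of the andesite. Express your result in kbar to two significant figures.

1.2 kbar

seawater: 1030 kg/m³ × 9.8 m/s² × 3860 m = 3.896×10^7 Pa = 0.3896 kbar
limestone: 2530 kg/m³ × 9.8 m/s² × 620 m = 1.537×10^7 Pa = 0.1537 kbar
coal seam: 1400 kg/m³ × 9.8 m/s² × 80 m = 1.098×10^6 Pa = 0.01098 kbar
andesite: 2650 kg/m³ × 9.8 m/s² × 2530 m = 6.570×10^7 Pa = 0.6570 kbar
Total = 0.3896 + 0.1537 + 0.01098 + 0.6570 = 1.2114 kbar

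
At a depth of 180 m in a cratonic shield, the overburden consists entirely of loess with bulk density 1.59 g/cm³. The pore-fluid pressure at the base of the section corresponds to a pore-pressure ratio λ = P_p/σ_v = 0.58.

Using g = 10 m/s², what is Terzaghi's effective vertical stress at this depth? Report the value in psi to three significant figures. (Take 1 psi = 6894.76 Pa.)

174 psi

Overburden (lithostatic) stress σ_v:
loess: 1590 kg/m³ × 10 m/s² × 180 m = 2.862×10^6 Pa = 2.862 MPa
Pore pressure P_p = λ·σ_v = 0.58 × 2.862 MPa = 1.660 MPa
Effective stress σ' = σ_v − P_p = 2.862 − 1.660 = 1.2020 MPa = 174.34 psi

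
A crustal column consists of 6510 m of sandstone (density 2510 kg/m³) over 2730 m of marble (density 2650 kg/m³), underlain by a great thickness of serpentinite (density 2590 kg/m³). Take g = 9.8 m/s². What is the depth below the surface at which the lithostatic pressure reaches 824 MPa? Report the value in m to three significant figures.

Pressure at base of upper layers: 2510×9.8×6510 + 2650×9.8×2730 = 2.310×10^8 Pa = 231.0 MPa
Remaining pressure to be supplied by serpentinite: 8.240×10^8 − 2.310×10^8 = 5.930×10^8 Pa
Additional depth in serpentinite = 5.930×10^8 Pa / (2590 kg/m³ × 9.8 m/s²) = 23362 m
Total depth = 9240 m + 23362 m = 32602 m

32600 m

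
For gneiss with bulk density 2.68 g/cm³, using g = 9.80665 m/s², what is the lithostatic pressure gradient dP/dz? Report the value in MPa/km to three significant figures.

dP/dz = ρg = 2680 kg/m³ × 9.80665 m/s² = 26282 Pa/m
= 26282 Pa/m × (1 MPa/km / 1000.0 Pa/m) = 26.282 MPa/km

26.3 MPa/km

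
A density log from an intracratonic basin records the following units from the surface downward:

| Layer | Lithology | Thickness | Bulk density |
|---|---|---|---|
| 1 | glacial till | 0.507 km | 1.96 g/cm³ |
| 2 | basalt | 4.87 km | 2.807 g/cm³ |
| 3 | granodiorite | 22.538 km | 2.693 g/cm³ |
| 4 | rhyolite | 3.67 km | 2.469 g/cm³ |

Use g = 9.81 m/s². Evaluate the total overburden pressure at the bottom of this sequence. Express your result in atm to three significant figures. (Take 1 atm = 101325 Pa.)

glacial till: 1960 kg/m³ × 9.81 m/s² × 507 m = 9.748×10^6 Pa = 96.21 atm
basalt: 2807 kg/m³ × 9.81 m/s² × 4870 m = 1.341×10^8 Pa = 1323 atm
granodiorite: 2693 kg/m³ × 9.81 m/s² × 22538 m = 5.954×10^8 Pa = 5876 atm
rhyolite: 2469 kg/m³ × 9.81 m/s² × 3670 m = 8.889×10^7 Pa = 877.3 atm
Total = 96.21 + 1323 + 5876 + 877.3 = 8173.3 atm

8170 atm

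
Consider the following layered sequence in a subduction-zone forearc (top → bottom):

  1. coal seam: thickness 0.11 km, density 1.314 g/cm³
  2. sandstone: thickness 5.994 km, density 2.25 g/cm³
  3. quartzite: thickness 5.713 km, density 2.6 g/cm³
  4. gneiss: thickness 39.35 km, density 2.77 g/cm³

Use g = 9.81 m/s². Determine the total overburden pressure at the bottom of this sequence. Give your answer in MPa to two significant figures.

coal seam: 1314 kg/m³ × 9.81 m/s² × 110 m = 1.418×10^6 Pa = 1.418 MPa
sandstone: 2250 kg/m³ × 9.81 m/s² × 5994 m = 1.323×10^8 Pa = 132.3 MPa
quartzite: 2600 kg/m³ × 9.81 m/s² × 5713 m = 1.457×10^8 Pa = 145.7 MPa
gneiss: 2770 kg/m³ × 9.81 m/s² × 39350 m = 1.069×10^9 Pa = 1069 MPa
Total = 1.418 + 132.3 + 145.7 + 1069 = 1348.7 MPa

1300 MPa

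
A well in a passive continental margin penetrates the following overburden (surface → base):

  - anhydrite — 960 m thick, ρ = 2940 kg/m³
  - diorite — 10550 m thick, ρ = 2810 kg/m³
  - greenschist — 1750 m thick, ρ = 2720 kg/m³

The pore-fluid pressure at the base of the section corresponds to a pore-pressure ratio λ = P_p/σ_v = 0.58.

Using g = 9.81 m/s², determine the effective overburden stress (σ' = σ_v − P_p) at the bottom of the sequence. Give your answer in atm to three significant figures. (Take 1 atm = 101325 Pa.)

Overburden (lithostatic) stress σ_v:
anhydrite: 2940 kg/m³ × 9.81 m/s² × 960 m = 2.769×10^7 Pa = 27.69 MPa
diorite: 2810 kg/m³ × 9.81 m/s² × 10550 m = 2.908×10^8 Pa = 290.8 MPa
greenschist: 2720 kg/m³ × 9.81 m/s² × 1750 m = 4.670×10^7 Pa = 46.70 MPa
Total = 27.69 + 290.8 + 46.70 = 365.21 MPa
Pore pressure P_p = λ·σ_v = 0.58 × 365.2 MPa = 211.8 MPa
Effective stress σ' = σ_v − P_p = 365.2 − 211.8 = 153.39 MPa = 1513.8 atm

1510 atm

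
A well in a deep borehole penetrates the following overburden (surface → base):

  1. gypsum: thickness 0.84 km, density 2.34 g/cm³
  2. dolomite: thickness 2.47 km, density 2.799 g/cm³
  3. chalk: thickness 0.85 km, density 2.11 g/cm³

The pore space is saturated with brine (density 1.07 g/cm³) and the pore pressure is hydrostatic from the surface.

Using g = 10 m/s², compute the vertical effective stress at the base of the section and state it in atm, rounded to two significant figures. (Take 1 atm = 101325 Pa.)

610 atm

Overburden (lithostatic) stress σ_v:
gypsum: 2340 kg/m³ × 10 m/s² × 840 m = 1.966×10^7 Pa = 19.66 MPa
dolomite: 2799 kg/m³ × 10 m/s² × 2470 m = 6.914×10^7 Pa = 69.14 MPa
chalk: 2110 kg/m³ × 10 m/s² × 850 m = 1.794×10^7 Pa = 17.93 MPa
Total = 19.66 + 69.14 + 17.93 = 106.73 MPa
Pore pressure P_p = 1070 kg/m³ × 10 m/s² × 4160 m = 4.451×10^7 Pa = 44.51 MPa
Effective stress σ' = σ_v − P_p = 106.7 − 44.51 = 62.214 MPa = 614.01 atm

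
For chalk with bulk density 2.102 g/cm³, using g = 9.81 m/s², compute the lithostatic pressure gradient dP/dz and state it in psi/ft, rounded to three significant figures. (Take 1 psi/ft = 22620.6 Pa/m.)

0.912 psi/ft

dP/dz = ρg = 2102 kg/m³ × 9.81 m/s² = 20621 Pa/m
= 20621 Pa/m × (1 psi/ft / 22621 Pa/m) = 0.91159 psi/ft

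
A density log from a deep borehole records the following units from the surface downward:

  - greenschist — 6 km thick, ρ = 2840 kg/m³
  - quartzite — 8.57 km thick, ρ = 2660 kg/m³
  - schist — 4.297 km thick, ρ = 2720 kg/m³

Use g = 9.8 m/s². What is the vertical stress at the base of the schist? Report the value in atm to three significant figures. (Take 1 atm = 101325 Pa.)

4980 atm

greenschist: 2840 kg/m³ × 9.8 m/s² × 6000 m = 1.670×10^8 Pa = 1648 atm
quartzite: 2660 kg/m³ × 9.8 m/s² × 8570 m = 2.234×10^8 Pa = 2205 atm
schist: 2720 kg/m³ × 9.8 m/s² × 4297 m = 1.145×10^8 Pa = 1130 atm
Total = 1648 + 2205 + 1130 = 4983.3 atm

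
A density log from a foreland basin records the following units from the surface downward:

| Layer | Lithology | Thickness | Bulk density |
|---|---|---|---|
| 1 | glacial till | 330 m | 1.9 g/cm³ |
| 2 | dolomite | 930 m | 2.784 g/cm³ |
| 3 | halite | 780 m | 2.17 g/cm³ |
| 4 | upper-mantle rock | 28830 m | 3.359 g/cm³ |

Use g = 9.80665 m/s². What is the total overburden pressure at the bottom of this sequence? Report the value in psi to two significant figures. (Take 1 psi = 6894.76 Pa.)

glacial till: 1900 kg/m³ × 9.80665 m/s² × 330 m = 6.149×10^6 Pa = 891.8 psi
dolomite: 2784 kg/m³ × 9.80665 m/s² × 930 m = 2.539×10^7 Pa = 3683 psi
halite: 2170 kg/m³ × 9.80665 m/s² × 780 m = 1.660×10^7 Pa = 2407 psi
upper-mantle rock: 3359 kg/m³ × 9.80665 m/s² × 28830 m = 9.497×10^8 Pa = 1.377×10^5 psi
Total = 891.8 + 3683 + 2407 + 1.377×10^5 = 1.4472×10^5 psi

140000 psi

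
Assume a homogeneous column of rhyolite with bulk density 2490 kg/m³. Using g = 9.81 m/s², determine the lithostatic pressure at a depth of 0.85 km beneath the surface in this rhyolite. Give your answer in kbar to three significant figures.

rhyolite: 2490 kg/m³ × 9.81 m/s² × 850 m = 2.076×10^7 Pa = 0.2076 kbar

0.208 kbar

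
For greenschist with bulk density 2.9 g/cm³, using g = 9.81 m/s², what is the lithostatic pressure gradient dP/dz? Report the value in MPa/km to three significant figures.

28.4 MPa/km

dP/dz = ρg = 2900 kg/m³ × 9.81 m/s² = 28449 Pa/m
= 28449 Pa/m × (1 MPa/km / 1000.0 Pa/m) = 28.449 MPa/km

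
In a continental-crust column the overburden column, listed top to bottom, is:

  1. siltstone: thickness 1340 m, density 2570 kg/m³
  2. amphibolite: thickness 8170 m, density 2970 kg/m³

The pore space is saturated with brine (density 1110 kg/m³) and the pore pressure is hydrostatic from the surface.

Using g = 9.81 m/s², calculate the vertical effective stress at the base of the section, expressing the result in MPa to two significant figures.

Overburden (lithostatic) stress σ_v:
siltstone: 2570 kg/m³ × 9.81 m/s² × 1340 m = 3.378×10^7 Pa = 33.78 MPa
amphibolite: 2970 kg/m³ × 9.81 m/s² × 8170 m = 2.380×10^8 Pa = 238.0 MPa
Total = 33.78 + 238.0 = 271.82 MPa
Pore pressure P_p = 1110 kg/m³ × 9.81 m/s² × 9510 m = 1.036×10^8 Pa = 103.6 MPa
Effective stress σ' = σ_v − P_p = 271.8 − 103.6 = 168.27 MPa

170 MPa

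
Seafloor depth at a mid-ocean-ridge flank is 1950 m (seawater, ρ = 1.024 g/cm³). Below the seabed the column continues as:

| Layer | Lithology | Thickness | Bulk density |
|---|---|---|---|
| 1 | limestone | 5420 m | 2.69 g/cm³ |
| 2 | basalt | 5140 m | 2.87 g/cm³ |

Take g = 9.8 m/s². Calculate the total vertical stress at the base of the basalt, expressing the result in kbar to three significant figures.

seawater: 1024 kg/m³ × 9.8 m/s² × 1950 m = 1.957×10^7 Pa = 0.1957 kbar
limestone: 2690 kg/m³ × 9.8 m/s² × 5420 m = 1.429×10^8 Pa = 1.429 kbar
basalt: 2870 kg/m³ × 9.8 m/s² × 5140 m = 1.446×10^8 Pa = 1.446 kbar
Total = 0.1957 + 1.429 + 1.446 = 3.0702 kbar

3.07 kbar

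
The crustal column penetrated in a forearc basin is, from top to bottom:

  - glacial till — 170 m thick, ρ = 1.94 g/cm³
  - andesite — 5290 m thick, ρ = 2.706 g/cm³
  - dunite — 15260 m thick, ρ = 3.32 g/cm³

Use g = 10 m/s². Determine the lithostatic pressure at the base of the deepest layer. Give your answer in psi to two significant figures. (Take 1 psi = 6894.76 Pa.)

glacial till: 1940 kg/m³ × 10 m/s² × 170 m = 3.298×10^6 Pa = 478.3 psi
andesite: 2706 kg/m³ × 10 m/s² × 5290 m = 1.431×10^8 Pa = 20762 psi
dunite: 3320 kg/m³ × 10 m/s² × 15260 m = 5.066×10^8 Pa = 73481 psi
Total = 478.3 + 20762 + 73481 = 94721 psi

95000 psi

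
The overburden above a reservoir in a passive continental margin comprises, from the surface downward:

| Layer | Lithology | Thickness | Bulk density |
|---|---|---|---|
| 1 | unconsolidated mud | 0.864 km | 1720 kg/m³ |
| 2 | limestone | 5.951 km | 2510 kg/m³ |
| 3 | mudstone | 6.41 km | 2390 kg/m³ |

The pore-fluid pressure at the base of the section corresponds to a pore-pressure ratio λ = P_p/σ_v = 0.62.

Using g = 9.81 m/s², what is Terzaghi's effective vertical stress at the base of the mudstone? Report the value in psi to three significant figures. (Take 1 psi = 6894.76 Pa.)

Overburden (lithostatic) stress σ_v:
unconsolidated mud: 1720 kg/m³ × 9.81 m/s² × 864 m = 1.458×10^7 Pa = 14.58 MPa
limestone: 2510 kg/m³ × 9.81 m/s² × 5951 m = 1.465×10^8 Pa = 146.5 MPa
mudstone: 2390 kg/m³ × 9.81 m/s² × 6410 m = 1.503×10^8 Pa = 150.3 MPa
Total = 14.58 + 146.5 + 150.3 = 311.40 MPa
Pore pressure P_p = λ·σ_v = 0.62 × 311.4 MPa = 193.1 MPa
Effective stress σ' = σ_v − P_p = 311.4 − 193.1 = 118.33 MPa = 17163 psi

17200 psi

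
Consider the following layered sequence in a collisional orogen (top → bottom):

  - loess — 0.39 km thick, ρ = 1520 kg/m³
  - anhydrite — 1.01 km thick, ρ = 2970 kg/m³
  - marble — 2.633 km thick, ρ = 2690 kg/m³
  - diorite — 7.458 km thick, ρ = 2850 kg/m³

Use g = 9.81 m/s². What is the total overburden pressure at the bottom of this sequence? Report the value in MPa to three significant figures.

loess: 1520 kg/m³ × 9.81 m/s² × 390 m = 5.815×10^6 Pa = 5.815 MPa
anhydrite: 2970 kg/m³ × 9.81 m/s² × 1010 m = 2.943×10^7 Pa = 29.43 MPa
marble: 2690 kg/m³ × 9.81 m/s² × 2633 m = 6.948×10^7 Pa = 69.48 MPa
diorite: 2850 kg/m³ × 9.81 m/s² × 7458 m = 2.085×10^8 Pa = 208.5 MPa
Total = 5.815 + 29.43 + 69.48 + 208.5 = 313.24 MPa

313 MPa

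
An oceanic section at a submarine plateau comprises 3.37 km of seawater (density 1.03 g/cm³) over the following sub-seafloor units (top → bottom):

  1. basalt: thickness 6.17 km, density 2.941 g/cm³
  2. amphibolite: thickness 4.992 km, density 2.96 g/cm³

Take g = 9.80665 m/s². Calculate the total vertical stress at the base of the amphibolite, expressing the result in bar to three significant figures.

seawater: 1030 kg/m³ × 9.80665 m/s² × 3370 m = 3.404×10^7 Pa = 340.4 bar
basalt: 2941 kg/m³ × 9.80665 m/s² × 6170 m = 1.780×10^8 Pa = 1780 bar
amphibolite: 2960 kg/m³ × 9.80665 m/s² × 4992 m = 1.449×10^8 Pa = 1449 bar
Total = 340.4 + 1780 + 1449 = 3569.0 bar

3570 bar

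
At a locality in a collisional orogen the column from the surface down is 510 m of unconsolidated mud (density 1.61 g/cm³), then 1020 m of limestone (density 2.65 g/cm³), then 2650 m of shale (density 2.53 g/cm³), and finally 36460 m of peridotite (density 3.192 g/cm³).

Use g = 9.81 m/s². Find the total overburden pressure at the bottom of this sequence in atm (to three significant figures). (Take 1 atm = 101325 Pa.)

unconsolidated mud: 1610 kg/m³ × 9.81 m/s² × 510 m = 8.055×10^6 Pa = 79.50 atm
limestone: 2650 kg/m³ × 9.81 m/s² × 1020 m = 2.652×10^7 Pa = 261.7 atm
shale: 2530 kg/m³ × 9.81 m/s² × 2650 m = 6.577×10^7 Pa = 649.1 atm
peridotite: 3192 kg/m³ × 9.81 m/s² × 36460 m = 1.142×10^9 Pa = 11268 atm
Total = 79.50 + 261.7 + 649.1 + 11268 = 12258 atm

12300 atm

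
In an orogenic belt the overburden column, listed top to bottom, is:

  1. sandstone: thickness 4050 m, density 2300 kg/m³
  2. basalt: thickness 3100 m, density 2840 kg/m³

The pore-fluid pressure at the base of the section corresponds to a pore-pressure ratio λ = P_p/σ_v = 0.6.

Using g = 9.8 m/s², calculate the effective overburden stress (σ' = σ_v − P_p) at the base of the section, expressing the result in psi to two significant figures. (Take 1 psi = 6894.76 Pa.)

10000 psi

Overburden (lithostatic) stress σ_v:
sandstone: 2300 kg/m³ × 9.8 m/s² × 4050 m = 9.129×10^7 Pa = 91.29 MPa
basalt: 2840 kg/m³ × 9.8 m/s² × 3100 m = 8.628×10^7 Pa = 86.28 MPa
Total = 91.29 + 86.28 = 177.57 MPa
Pore pressure P_p = λ·σ_v = 0.6 × 177.6 MPa = 106.5 MPa
Effective stress σ' = σ_v − P_p = 177.6 − 106.5 = 71.026 MPa = 10302 psi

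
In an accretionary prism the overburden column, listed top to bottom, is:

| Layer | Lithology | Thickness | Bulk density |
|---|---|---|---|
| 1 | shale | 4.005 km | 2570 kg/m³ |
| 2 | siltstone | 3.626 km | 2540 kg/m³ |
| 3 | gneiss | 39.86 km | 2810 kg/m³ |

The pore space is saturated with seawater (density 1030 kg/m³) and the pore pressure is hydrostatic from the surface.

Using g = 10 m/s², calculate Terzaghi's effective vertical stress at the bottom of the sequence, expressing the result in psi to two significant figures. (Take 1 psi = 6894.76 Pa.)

120000 psi

Overburden (lithostatic) stress σ_v:
shale: 2570 kg/m³ × 10 m/s² × 4005 m = 1.029×10^8 Pa = 102.9 MPa
siltstone: 2540 kg/m³ × 10 m/s² × 3626 m = 9.210×10^7 Pa = 92.10 MPa
gneiss: 2810 kg/m³ × 10 m/s² × 39860 m = 1.120×10^9 Pa = 1120 MPa
Total = 102.9 + 92.10 + 1120 = 1315.1 MPa
Pore pressure P_p = 1030 kg/m³ × 10 m/s² × 47491 m = 4.892×10^8 Pa = 489.2 MPa
Effective stress σ' = σ_v − P_p = 1315 − 489.2 = 825.94 MPa = 1.1979×10^5 psi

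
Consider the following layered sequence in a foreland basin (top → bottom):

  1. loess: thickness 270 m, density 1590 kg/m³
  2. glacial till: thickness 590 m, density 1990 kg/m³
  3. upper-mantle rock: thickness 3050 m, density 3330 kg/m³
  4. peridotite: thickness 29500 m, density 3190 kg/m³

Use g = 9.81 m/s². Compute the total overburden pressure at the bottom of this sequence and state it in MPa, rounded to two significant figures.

loess: 1590 kg/m³ × 9.81 m/s² × 270 m = 4.211×10^6 Pa = 4.211 MPa
glacial till: 1990 kg/m³ × 9.81 m/s² × 590 m = 1.152×10^7 Pa = 11.52 MPa
upper-mantle rock: 3330 kg/m³ × 9.81 m/s² × 3050 m = 9.964×10^7 Pa = 99.64 MPa
peridotite: 3190 kg/m³ × 9.81 m/s² × 29500 m = 9.232×10^8 Pa = 923.2 MPa
Total = 4.211 + 11.52 + 99.64 + 923.2 = 1038.5 MPa

1000 MPa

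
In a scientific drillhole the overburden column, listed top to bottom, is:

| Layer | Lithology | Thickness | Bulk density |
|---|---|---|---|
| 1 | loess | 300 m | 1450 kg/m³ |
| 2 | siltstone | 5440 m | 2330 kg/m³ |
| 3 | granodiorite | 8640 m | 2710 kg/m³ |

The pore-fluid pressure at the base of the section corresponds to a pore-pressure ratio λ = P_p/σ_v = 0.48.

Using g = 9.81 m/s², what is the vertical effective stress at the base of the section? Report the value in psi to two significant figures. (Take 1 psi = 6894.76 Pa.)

27000 psi

Overburden (lithostatic) stress σ_v:
loess: 1450 kg/m³ × 9.81 m/s² × 300 m = 4.267×10^6 Pa = 4.267 MPa
siltstone: 2330 kg/m³ × 9.81 m/s² × 5440 m = 1.243×10^8 Pa = 124.3 MPa
granodiorite: 2710 kg/m³ × 9.81 m/s² × 8640 m = 2.297×10^8 Pa = 229.7 MPa
Total = 4.267 + 124.3 + 229.7 = 358.31 MPa
Pore pressure P_p = λ·σ_v = 0.48 × 358.3 MPa = 172.0 MPa
Effective stress σ' = σ_v − P_p = 358.3 − 172.0 = 186.32 MPa = 27023 psi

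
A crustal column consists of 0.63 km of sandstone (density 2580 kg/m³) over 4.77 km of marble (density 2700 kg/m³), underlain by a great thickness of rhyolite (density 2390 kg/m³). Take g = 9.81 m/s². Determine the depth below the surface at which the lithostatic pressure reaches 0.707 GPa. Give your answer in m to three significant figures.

29500 m

Pressure at base of upper layers: 2580×9.81×630 + 2700×9.81×4770 = 1.423×10^8 Pa = 0.1423 GPa
Remaining pressure to be supplied by rhyolite: 7.070×10^8 − 1.423×10^8 = 5.647×10^8 Pa
Additional depth in rhyolite = 5.647×10^8 Pa / (2390 kg/m³ × 9.81 m/s²) = 24086 m
Total depth = 5400 m + 24086 m = 29486 m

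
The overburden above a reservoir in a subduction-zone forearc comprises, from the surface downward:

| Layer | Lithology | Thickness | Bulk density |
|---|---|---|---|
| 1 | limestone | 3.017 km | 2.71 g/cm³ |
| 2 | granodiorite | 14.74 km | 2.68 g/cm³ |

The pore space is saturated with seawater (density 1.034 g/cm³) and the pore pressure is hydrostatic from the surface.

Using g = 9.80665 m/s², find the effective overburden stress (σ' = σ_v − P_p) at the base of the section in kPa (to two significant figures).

290000 kPa

Overburden (lithostatic) stress σ_v:
limestone: 2710 kg/m³ × 9.80665 m/s² × 3017 m = 8.018×10^7 Pa = 80.18 MPa
granodiorite: 2680 kg/m³ × 9.80665 m/s² × 14740 m = 3.874×10^8 Pa = 387.4 MPa
Total = 80.18 + 387.4 = 467.57 MPa
Pore pressure P_p = 1034 kg/m³ × 9.80665 m/s² × 17757 m = 1.801×10^8 Pa = 180.1 MPa
Effective stress σ' = σ_v − P_p = 467.6 − 180.1 = 287.52 MPa = 2.8752×10^5 kPa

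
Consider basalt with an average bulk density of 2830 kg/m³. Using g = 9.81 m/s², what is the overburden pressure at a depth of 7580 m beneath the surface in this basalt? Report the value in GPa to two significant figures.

0.21 GPa

basalt: 2830 kg/m³ × 9.81 m/s² × 7580 m = 2.104×10^8 Pa = 0.2104 GPa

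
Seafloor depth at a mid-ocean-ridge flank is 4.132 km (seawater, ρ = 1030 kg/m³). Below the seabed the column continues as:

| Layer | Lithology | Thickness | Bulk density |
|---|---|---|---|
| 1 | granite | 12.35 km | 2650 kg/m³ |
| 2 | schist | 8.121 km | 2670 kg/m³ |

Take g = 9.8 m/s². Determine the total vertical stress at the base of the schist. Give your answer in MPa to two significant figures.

570 MPa

seawater: 1030 kg/m³ × 9.8 m/s² × 4132 m = 4.171×10^7 Pa = 41.71 MPa
granite: 2650 kg/m³ × 9.8 m/s² × 12350 m = 3.207×10^8 Pa = 320.7 MPa
schist: 2670 kg/m³ × 9.8 m/s² × 8121 m = 2.125×10^8 Pa = 212.5 MPa
Total = 41.71 + 320.7 + 212.5 = 574.93 MPa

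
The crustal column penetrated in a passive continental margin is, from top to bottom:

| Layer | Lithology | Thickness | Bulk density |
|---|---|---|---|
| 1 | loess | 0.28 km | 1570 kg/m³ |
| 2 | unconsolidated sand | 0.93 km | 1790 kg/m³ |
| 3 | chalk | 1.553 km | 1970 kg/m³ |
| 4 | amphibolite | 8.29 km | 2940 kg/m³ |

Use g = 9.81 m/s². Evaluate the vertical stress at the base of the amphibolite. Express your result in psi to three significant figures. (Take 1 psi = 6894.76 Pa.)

loess: 1570 kg/m³ × 9.81 m/s² × 280 m = 4.312×10^6 Pa = 625.5 psi
unconsolidated sand: 1790 kg/m³ × 9.81 m/s² × 930 m = 1.633×10^7 Pa = 2369 psi
chalk: 1970 kg/m³ × 9.81 m/s² × 1553 m = 3.001×10^7 Pa = 4353 psi
amphibolite: 2940 kg/m³ × 9.81 m/s² × 8290 m = 2.391×10^8 Pa = 34678 psi
Total = 625.5 + 2369 + 4353 + 34678 = 42025 psi

42000 psi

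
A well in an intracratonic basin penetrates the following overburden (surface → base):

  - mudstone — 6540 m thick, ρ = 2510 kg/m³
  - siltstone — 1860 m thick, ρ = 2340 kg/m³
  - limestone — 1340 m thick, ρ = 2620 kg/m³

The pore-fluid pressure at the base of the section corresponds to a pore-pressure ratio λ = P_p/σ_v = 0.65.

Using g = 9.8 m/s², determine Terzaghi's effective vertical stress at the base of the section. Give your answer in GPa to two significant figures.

Overburden (lithostatic) stress σ_v:
mudstone: 2510 kg/m³ × 9.8 m/s² × 6540 m = 1.609×10^8 Pa = 160.9 MPa
siltstone: 2340 kg/m³ × 9.8 m/s² × 1860 m = 4.265×10^7 Pa = 42.65 MPa
limestone: 2620 kg/m³ × 9.8 m/s² × 1340 m = 3.441×10^7 Pa = 34.41 MPa
Total = 160.9 + 42.65 + 34.41 = 237.93 MPa
Pore pressure P_p = λ·σ_v = 0.65 × 237.9 MPa = 154.7 MPa
Effective stress σ' = σ_v − P_p = 237.9 − 154.7 = 83.276 MPa = 0.083276 GPa

0.083 GPa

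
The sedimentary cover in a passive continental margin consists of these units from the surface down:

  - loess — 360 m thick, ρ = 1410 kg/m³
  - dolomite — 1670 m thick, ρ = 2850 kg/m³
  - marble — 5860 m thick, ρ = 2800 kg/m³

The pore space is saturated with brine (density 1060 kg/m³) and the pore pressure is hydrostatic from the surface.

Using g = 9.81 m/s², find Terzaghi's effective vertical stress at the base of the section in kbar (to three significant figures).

Overburden (lithostatic) stress σ_v:
loess: 1410 kg/m³ × 9.81 m/s² × 360 m = 4.980×10^6 Pa = 4.980 MPa
dolomite: 2850 kg/m³ × 9.81 m/s² × 1670 m = 4.669×10^7 Pa = 46.69 MPa
marble: 2800 kg/m³ × 9.81 m/s² × 5860 m = 1.610×10^8 Pa = 161.0 MPa
Total = 4.980 + 46.69 + 161.0 = 212.63 MPa
Pore pressure P_p = 1060 kg/m³ × 9.81 m/s² × 7890 m = 8.204×10^7 Pa = 82.04 MPa
Effective stress σ' = σ_v − P_p = 212.6 − 82.04 = 130.59 MPa = 1.3059 kbar

1.31 kbar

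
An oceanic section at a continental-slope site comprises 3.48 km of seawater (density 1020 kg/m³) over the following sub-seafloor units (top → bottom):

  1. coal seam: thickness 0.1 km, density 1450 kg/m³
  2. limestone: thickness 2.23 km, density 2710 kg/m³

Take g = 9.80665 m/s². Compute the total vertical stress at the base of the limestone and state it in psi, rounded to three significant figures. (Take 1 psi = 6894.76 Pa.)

seawater: 1020 kg/m³ × 9.80665 m/s² × 3480 m = 3.481×10^7 Pa = 5049 psi
coal seam: 1450 kg/m³ × 9.80665 m/s² × 100 m = 1.422×10^6 Pa = 206.2 psi
limestone: 2710 kg/m³ × 9.80665 m/s² × 2230 m = 5.926×10^7 Pa = 8596 psi
Total = 5049 + 206.2 + 8596 = 13851 psi

13900 psi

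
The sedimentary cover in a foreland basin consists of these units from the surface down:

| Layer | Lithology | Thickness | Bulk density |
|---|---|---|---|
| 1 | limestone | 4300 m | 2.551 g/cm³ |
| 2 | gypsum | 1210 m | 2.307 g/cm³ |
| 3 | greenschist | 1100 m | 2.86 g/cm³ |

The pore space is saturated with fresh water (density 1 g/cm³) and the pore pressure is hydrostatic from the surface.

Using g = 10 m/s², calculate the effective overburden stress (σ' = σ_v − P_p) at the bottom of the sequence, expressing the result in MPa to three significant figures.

103 MPa

Overburden (lithostatic) stress σ_v:
limestone: 2551 kg/m³ × 10 m/s² × 4300 m = 1.097×10^8 Pa = 109.7 MPa
gypsum: 2307 kg/m³ × 10 m/s² × 1210 m = 2.791×10^7 Pa = 27.91 MPa
greenschist: 2860 kg/m³ × 10 m/s² × 1100 m = 3.146×10^7 Pa = 31.46 MPa
Total = 109.7 + 27.91 + 31.46 = 169.07 MPa
Pore pressure P_p = 1000 kg/m³ × 10 m/s² × 6610 m = 6.610×10^7 Pa = 66.10 MPa
Effective stress σ' = σ_v − P_p = 169.1 − 66.10 = 102.97 MPa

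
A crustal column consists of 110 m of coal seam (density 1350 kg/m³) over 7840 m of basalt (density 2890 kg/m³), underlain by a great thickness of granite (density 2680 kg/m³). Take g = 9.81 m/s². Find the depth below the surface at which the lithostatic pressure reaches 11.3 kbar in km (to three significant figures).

Pressure at base of upper layers: 1350×9.81×110 + 2890×9.81×7840 = 2.237×10^8 Pa = 2.237 kbar
Remaining pressure to be supplied by granite: 1.130×10^9 − 2.237×10^8 = 9.063×10^8 Pa
Additional depth in granite = 9.063×10^8 Pa / (2680 kg/m³ × 9.81 m/s²) = 34471 m
Total depth = 7950 m + 34471 m = 42421 m
= 42.421 km

42.4 km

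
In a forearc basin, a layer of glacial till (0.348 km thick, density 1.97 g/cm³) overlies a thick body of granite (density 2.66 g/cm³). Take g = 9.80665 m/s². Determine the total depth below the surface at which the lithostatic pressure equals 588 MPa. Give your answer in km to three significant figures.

Pressure at base of upper layers: 1970×9.80665×348 = 6.723×10^6 Pa = 6.723 MPa
Remaining pressure to be supplied by granite: 5.880×10^8 − 6.723×10^6 = 5.813×10^8 Pa
Additional depth in granite = 5.813×10^8 Pa / (2660 kg/m³ × 9.80665 m/s²) = 22283 m
Total depth = 348 m + 22283 m = 22631 m
= 22.631 km

22.6 km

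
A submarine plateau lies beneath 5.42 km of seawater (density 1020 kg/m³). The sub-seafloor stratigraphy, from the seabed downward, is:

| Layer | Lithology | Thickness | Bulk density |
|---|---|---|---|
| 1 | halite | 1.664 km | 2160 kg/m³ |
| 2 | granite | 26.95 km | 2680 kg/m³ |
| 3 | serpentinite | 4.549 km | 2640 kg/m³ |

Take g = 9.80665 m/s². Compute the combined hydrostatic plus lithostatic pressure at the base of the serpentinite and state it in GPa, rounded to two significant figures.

seawater: 1020 kg/m³ × 9.80665 m/s² × 5420 m = 5.422×10^7 Pa = 0.05422 GPa
halite: 2160 kg/m³ × 9.80665 m/s² × 1664 m = 3.525×10^7 Pa = 0.03525 GPa
granite: 2680 kg/m³ × 9.80665 m/s² × 26950 m = 7.083×10^8 Pa = 0.7083 GPa
serpentinite: 2640 kg/m³ × 9.80665 m/s² × 4549 m = 1.178×10^8 Pa = 0.1178 GPa
Total = 0.05422 + 0.03525 + 0.7083 + 0.1178 = 0.91553 GPa

0.92 GPa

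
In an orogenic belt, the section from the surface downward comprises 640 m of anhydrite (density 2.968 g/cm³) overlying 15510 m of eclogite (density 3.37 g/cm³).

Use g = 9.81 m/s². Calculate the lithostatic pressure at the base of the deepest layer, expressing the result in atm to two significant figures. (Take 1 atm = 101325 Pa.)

anhydrite: 2968 kg/m³ × 9.81 m/s² × 640 m = 1.863×10^7 Pa = 183.9 atm
eclogite: 3370 kg/m³ × 9.81 m/s² × 15510 m = 5.128×10^8 Pa = 5061 atm
Total = 183.9 + 5061 = 5244.4 atm

5200 atm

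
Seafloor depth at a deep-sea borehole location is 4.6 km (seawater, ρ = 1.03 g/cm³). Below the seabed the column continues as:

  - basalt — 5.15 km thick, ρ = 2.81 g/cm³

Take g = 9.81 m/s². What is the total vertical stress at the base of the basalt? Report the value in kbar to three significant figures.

1.88 kbar

seawater: 1030 kg/m³ × 9.81 m/s² × 4600 m = 4.648×10^7 Pa = 0.4648 kbar
basalt: 2810 kg/m³ × 9.81 m/s² × 5150 m = 1.420×10^8 Pa = 1.420 kbar
Total = 0.4648 + 1.420 = 1.8845 kbar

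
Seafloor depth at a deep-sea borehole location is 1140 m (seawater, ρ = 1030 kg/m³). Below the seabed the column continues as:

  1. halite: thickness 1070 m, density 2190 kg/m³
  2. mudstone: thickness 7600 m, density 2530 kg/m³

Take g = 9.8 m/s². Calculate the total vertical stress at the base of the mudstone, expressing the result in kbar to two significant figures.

2.2 kbar

seawater: 1030 kg/m³ × 9.8 m/s² × 1140 m = 1.151×10^7 Pa = 0.1151 kbar
halite: 2190 kg/m³ × 9.8 m/s² × 1070 m = 2.296×10^7 Pa = 0.2296 kbar
mudstone: 2530 kg/m³ × 9.8 m/s² × 7600 m = 1.884×10^8 Pa = 1.884 kbar
Total = 0.1151 + 0.2296 + 1.884 = 2.2291 kbar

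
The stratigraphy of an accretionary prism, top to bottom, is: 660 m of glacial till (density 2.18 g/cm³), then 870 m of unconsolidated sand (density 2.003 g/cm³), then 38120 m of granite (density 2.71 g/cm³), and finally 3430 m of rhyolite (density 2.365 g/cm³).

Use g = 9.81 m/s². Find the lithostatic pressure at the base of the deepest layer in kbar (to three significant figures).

11.2 kbar

glacial till: 2180 kg/m³ × 9.81 m/s² × 660 m = 1.411×10^7 Pa = 0.1411 kbar
unconsolidated sand: 2003 kg/m³ × 9.81 m/s² × 870 m = 1.710×10^7 Pa = 0.1710 kbar
granite: 2710 kg/m³ × 9.81 m/s² × 38120 m = 1.013×10^9 Pa = 10.13 kbar
rhyolite: 2365 kg/m³ × 9.81 m/s² × 3430 m = 7.958×10^7 Pa = 0.7958 kbar
Total = 0.1411 + 0.1710 + 10.13 + 0.7958 = 11.242 kbar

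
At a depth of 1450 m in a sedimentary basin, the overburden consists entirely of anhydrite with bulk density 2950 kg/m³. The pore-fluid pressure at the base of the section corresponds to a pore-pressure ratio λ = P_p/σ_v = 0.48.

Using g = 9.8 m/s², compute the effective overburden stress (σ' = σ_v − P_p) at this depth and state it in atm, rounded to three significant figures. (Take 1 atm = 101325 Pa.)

Overburden (lithostatic) stress σ_v:
anhydrite: 2950 kg/m³ × 9.8 m/s² × 1450 m = 4.192×10^7 Pa = 41.92 MPa
Pore pressure P_p = λ·σ_v = 0.48 × 41.92 MPa = 20.12 MPa
Effective stress σ' = σ_v − P_p = 41.92 − 20.12 = 21.798 MPa = 215.13 atm

215 atm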